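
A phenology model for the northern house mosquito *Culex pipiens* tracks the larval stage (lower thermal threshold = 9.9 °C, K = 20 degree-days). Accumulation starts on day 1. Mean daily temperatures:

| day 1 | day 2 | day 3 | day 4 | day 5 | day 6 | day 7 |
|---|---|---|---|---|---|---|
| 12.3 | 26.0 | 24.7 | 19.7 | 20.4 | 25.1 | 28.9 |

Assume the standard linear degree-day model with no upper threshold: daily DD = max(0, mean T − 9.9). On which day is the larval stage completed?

Daily DD above 9.9 °C: 2.4, 16.1, 14.8, 9.8, 10.5, 15.2, 19.0.
Cumulative: 2.4, 18.5, 33.3, 43.1, 53.6, 68.8, 87.8.
The total first reaches 20 DD on day 3.

day 3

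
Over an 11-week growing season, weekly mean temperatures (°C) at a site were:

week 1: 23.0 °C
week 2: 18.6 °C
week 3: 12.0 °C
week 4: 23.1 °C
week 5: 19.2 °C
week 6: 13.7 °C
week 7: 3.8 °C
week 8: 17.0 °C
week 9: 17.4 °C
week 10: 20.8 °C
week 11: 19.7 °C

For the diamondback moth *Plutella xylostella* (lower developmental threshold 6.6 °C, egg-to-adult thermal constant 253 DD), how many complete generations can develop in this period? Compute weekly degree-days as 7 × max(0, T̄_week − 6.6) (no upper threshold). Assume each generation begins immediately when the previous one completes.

3 generations

Weekly DD (7 × max(0, T̄ − 6.6)): 114.8, 84.0, 37.8, 115.5, 88.2, 49.7, 0.0, 72.8, 75.6, 99.4, 91.7.
Season total = 829.5 DD.
Complete generations = ⌊829.5 / 253⌋ = 3.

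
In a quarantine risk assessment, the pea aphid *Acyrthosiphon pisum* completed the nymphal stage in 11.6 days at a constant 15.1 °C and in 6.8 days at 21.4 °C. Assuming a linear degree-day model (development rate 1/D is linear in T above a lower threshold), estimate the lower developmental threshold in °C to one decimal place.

6.2 °C

Under the model K = D·(T − T_b), so D₁·(T₁ − T_b) = D₂·(T₂ − T_b).
11.6·(15.1 − T_b) = 6.8·(21.4 − T_b)
T_b = (11.6·15.1 − 6.8·21.4) / (11.6 − 6.8) = 29.64 / 4.8 = 6.175 °C ≈ 6.2 °C.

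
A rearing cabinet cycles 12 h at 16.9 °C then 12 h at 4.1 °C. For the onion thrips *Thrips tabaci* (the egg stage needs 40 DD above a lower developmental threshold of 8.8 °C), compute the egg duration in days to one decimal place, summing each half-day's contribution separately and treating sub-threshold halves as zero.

Day half: max(0, 16.9 − 8.8) × 0.5 = 8.1 × 0.5 = 4.05 DD.
Night half: max(0, 4.1 − 8.8) × 0.5 = 0.0 × 0.5 = 0.00 DD.
Per 24 h: 4.05 DD/day.
Duration = 40 / 4.05 = 9.877 ≈ 9.9 days.

9.9 days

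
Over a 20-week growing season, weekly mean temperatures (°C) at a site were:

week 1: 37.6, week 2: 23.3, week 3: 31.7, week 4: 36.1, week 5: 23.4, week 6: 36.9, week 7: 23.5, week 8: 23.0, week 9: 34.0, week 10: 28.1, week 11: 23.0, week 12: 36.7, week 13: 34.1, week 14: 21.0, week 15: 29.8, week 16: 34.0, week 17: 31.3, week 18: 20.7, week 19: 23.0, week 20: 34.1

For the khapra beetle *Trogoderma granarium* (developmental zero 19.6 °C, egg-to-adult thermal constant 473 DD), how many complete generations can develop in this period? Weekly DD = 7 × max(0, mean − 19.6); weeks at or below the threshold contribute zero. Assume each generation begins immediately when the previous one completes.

2 generations

Weekly DD (7 × max(0, T̄ − 19.6)): 126.0, 25.9, 84.7, 115.5, 26.6, 121.1, 27.3, 23.8, 100.8, 59.5, 23.8, 119.7, 101.5, 9.8, 71.4, 100.8, 81.9, 7.7, 23.8, 101.5.
Season total = 1353.1 DD.
Complete generations = ⌊1353.1 / 473⌋ = 2.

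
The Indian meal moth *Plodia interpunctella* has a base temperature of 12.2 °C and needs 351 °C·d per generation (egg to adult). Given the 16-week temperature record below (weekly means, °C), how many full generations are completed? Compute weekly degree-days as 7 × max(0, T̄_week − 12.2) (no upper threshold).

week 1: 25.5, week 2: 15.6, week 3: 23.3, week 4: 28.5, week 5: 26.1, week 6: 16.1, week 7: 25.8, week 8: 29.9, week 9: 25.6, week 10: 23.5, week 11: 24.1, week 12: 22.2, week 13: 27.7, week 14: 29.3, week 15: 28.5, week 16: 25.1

Weekly DD (7 × max(0, T̄ − 12.2)): 93.1, 23.8, 77.7, 114.1, 97.3, 27.3, 95.2, 123.9, 93.8, 79.1, 83.3, 70.0, 108.5, 119.7, 114.1, 90.3.
Season total = 1411.2 DD.
Complete generations = ⌊1411.2 / 351⌋ = 4.

4 generations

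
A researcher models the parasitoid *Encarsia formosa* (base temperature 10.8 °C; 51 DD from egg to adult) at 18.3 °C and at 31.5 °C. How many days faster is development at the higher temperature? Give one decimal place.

4.3 days

At 18.3 °C: 51 / (18.3 − 10.8) = 51 / 7.5 = 6.800 d.
At 31.5 °C: 51 / (31.5 − 10.8) = 51 / 20.7 = 2.464 d.
Difference = |6.800 − 2.464| = 4.336 ≈ 4.3 days.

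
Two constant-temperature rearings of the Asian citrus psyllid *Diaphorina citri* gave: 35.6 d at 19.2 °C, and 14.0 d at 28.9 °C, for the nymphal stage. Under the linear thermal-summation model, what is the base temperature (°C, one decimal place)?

12.9 °C

Linear rate model ⇒ the product D·(T − T_b) is constant across temperatures.
35.6·(19.2 − T_b) = 14.0·(28.9 − T_b)
T_b = (35.6·19.2 − 14.0·28.9) / (35.6 − 14.0) = 278.92 / 21.6 = 12.913 °C ≈ 12.9 °C.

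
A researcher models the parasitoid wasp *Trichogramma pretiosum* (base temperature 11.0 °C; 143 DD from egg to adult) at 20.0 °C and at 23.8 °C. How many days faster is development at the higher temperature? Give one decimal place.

At 20.0 °C: 143 / (20.0 − 11.0) = 143 / 9.0 = 15.889 d.
At 23.8 °C: 143 / (23.8 − 11.0) = 143 / 12.8 = 11.172 d.
Difference = |15.889 − 11.172| = 4.717 ≈ 4.7 days.

4.7 days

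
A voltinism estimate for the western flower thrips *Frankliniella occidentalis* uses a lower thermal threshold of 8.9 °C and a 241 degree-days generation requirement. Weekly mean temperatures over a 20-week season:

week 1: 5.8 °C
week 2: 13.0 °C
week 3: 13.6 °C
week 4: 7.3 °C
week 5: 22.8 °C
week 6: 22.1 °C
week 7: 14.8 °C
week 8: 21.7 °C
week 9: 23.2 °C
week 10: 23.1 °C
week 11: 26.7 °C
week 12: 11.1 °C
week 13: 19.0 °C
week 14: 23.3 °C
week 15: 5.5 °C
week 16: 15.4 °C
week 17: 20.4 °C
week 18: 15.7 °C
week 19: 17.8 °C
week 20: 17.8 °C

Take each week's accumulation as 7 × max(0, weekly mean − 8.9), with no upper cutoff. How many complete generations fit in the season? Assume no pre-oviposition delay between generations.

4 generations

Weekly DD (7 × max(0, T̄ − 8.9)): 0.0, 28.7, 32.9, 0.0, 97.3, 92.4, 41.3, 89.6, 100.1, 99.4, 124.6, 15.4, 70.7, 100.8, 0.0, 45.5, 80.5, 47.6, 62.3, 62.3.
Season total = 1191.4 DD.
Complete generations = ⌊1191.4 / 241⌋ = 4.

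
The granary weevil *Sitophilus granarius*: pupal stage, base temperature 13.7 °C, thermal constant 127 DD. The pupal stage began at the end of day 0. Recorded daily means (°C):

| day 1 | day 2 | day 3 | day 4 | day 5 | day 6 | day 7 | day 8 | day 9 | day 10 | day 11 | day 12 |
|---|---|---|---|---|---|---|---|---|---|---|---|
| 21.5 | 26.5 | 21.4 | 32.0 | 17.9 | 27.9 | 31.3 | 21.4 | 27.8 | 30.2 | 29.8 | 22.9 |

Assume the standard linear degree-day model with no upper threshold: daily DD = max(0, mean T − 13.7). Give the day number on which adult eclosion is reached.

day 11

Daily DD above 13.7 °C: 7.8, 12.8, 7.7, 18.3, 4.2, 14.2, 17.6, 7.7, 14.1, 16.5, 16.1, 9.2.
Cumulative: 7.8, 20.6, 28.3, 46.6, 50.8, 65.0, 82.6, 90.3, 104.4, 120.9, 137.0, 146.2.
The total first reaches 127 DD on day 11.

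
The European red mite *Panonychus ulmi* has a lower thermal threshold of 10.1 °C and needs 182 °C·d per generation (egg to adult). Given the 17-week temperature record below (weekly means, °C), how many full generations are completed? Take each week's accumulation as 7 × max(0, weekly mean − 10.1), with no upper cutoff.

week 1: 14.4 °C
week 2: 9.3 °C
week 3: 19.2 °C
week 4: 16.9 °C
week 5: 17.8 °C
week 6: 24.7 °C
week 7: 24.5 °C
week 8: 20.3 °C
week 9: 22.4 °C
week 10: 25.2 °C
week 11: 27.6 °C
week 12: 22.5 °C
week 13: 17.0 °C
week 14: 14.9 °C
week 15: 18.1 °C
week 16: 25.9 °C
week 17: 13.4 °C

Weekly DD (7 × max(0, T̄ − 10.1)): 30.1, 0.0, 63.7, 47.6, 53.9, 102.2, 100.8, 71.4, 86.1, 105.7, 122.5, 86.8, 48.3, 33.6, 56.0, 110.6, 23.1.
Season total = 1142.4 DD.
Complete generations = ⌊1142.4 / 182⌋ = 6.

6 generations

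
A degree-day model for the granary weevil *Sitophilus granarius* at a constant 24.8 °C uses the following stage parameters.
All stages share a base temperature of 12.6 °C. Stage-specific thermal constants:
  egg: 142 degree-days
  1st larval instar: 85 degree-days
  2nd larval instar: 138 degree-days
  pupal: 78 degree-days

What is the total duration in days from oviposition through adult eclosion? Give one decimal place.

36.3 days

Daily accumulation at 24.8 °C = 24.8 − 12.6 = 12.2 DD/day.
Total K = 142 + 85 + 138 + 78 = 443 DD.
Total duration = 443 / 12.2 = 36.311 ≈ 36.3 days.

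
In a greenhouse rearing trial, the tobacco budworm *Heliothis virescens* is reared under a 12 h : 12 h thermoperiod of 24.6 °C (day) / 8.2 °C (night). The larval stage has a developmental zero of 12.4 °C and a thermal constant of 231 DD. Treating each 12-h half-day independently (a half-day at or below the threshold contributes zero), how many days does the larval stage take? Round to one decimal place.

Day half: max(0, 24.6 − 12.4) × 0.5 = 12.2 × 0.5 = 6.10 DD.
Night half: max(0, 8.2 − 12.4) × 0.5 = 0.0 × 0.5 = 0.00 DD.
Per 24 h: 6.10 DD/day.
Duration = 231 / 6.10 = 37.869 ≈ 37.9 days.

37.9 days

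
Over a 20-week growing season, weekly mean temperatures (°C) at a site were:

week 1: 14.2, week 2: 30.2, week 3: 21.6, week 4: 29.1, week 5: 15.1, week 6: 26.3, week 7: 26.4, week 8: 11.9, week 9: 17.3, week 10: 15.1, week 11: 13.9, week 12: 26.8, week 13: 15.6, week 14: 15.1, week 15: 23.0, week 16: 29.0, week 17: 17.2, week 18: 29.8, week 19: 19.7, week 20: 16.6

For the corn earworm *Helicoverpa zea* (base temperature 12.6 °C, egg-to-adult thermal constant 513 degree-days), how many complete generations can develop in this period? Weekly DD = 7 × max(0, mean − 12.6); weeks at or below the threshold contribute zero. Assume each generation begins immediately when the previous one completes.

2 generations

Weekly DD (7 × max(0, T̄ − 12.6)): 11.2, 123.2, 63.0, 115.5, 17.5, 95.9, 96.6, 0.0, 32.9, 17.5, 9.1, 99.4, 21.0, 17.5, 72.8, 114.8, 32.2, 120.4, 49.7, 28.0.
Season total = 1138.2 DD.
Complete generations = ⌊1138.2 / 513⌋ = 2.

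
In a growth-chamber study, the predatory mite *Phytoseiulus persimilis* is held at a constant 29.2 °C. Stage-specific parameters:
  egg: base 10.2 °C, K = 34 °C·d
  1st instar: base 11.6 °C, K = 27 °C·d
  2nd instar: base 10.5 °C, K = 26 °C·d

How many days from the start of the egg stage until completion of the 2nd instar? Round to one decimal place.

4.7 days

egg: 34 / (29.2 − 10.2) = 34 / 19.0 = 1.789 d.
1st instar: 27 / (29.2 − 11.6) = 27 / 17.6 = 1.534 d.
2nd instar: 26 / (29.2 − 10.5) = 26 / 18.7 = 1.390 d.
Sum = 4.714 ≈ 4.7 days.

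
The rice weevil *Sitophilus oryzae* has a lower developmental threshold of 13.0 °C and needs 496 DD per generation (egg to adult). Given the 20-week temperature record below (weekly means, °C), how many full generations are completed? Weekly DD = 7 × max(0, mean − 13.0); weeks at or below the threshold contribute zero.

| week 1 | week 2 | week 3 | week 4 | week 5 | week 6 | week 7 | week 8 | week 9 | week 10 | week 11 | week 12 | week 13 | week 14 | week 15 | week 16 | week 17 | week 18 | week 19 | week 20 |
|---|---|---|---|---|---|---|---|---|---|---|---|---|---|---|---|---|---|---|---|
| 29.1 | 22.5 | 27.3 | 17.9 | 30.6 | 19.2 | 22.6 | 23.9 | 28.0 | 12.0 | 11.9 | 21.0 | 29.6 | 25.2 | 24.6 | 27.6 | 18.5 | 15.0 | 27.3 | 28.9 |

2 generations

Weekly DD (7 × max(0, T̄ − 13.0)): 112.7, 66.5, 100.1, 34.3, 123.2, 43.4, 67.2, 76.3, 105.0, 0.0, 0.0, 56.0, 116.2, 85.4, 81.2, 102.2, 38.5, 14.0, 100.1, 111.3.
Season total = 1433.6 DD.
Complete generations = ⌊1433.6 / 496⌋ = 2.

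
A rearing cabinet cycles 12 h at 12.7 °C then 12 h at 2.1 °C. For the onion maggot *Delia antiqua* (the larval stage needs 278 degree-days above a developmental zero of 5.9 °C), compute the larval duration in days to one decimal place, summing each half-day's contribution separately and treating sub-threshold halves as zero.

Day half: max(0, 12.7 − 5.9) × 0.5 = 6.8 × 0.5 = 3.40 DD.
Night half: max(0, 2.1 − 5.9) × 0.5 = 0.0 × 0.5 = 0.00 DD.
Per 24 h: 3.40 DD/day.
Duration = 278 / 3.40 = 81.765 ≈ 81.8 days.

81.8 days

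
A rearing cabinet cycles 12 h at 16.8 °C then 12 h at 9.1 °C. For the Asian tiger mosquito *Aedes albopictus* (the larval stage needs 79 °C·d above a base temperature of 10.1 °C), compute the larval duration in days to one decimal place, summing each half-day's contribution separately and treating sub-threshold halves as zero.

23.6 days

Day half: max(0, 16.8 − 10.1) × 0.5 = 6.7 × 0.5 = 3.35 DD.
Night half: max(0, 9.1 − 10.1) × 0.5 = 0.0 × 0.5 = 0.00 DD.
Per 24 h: 3.35 DD/day.
Duration = 79 / 3.35 = 23.582 ≈ 23.6 days.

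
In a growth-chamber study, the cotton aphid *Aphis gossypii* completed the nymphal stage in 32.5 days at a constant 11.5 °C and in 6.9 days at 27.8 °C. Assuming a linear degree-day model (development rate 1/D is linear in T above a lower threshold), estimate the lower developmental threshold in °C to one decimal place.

Linear rate model ⇒ the product D·(T − T_b) is constant across temperatures.
32.5·(11.5 − T_b) = 6.9·(27.8 − T_b)
T_b = (32.5·11.5 − 6.9·27.8) / (32.5 − 6.9) = 181.93 / 25.6 = 7.107 °C ≈ 7.1 °C.

7.1 °C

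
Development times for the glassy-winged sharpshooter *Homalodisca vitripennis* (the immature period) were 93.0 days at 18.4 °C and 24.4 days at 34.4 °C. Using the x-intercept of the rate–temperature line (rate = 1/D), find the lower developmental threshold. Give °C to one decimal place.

Under the model K = D·(T − T_b), so D₁·(T₁ − T_b) = D₂·(T₂ − T_b).
93.0·(18.4 − T_b) = 24.4·(34.4 − T_b)
T_b = (93.0·18.4 − 24.4·34.4) / (93.0 − 24.4) = 871.84 / 68.6 = 12.709 °C ≈ 12.7 °C.

12.7 °C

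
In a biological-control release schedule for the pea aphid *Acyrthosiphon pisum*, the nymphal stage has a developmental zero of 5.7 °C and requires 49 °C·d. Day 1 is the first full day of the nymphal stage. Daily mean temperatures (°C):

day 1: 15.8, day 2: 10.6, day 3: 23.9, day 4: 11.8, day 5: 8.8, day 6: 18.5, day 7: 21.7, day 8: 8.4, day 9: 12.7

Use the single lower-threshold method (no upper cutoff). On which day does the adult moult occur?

Daily DD above 5.7 °C: 10.1, 4.9, 18.2, 6.1, 3.1, 12.8, 16.0, 2.7, 7.0.
Cumulative: 10.1, 15.0, 33.2, 39.3, 42.4, 55.2, 71.2, 73.9, 80.9.
The total first reaches 49 DD on day 6.

day 6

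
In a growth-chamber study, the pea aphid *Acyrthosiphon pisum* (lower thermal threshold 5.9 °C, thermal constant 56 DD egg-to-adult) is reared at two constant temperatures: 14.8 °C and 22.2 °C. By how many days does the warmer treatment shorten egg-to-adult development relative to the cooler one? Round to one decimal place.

At 14.8 °C: 56 / (14.8 − 5.9) = 56 / 8.9 = 6.292 d.
At 22.2 °C: 56 / (22.2 − 5.9) = 56 / 16.3 = 3.436 d.
Difference = |6.292 − 3.436| = 2.857 ≈ 2.9 days.

2.9 days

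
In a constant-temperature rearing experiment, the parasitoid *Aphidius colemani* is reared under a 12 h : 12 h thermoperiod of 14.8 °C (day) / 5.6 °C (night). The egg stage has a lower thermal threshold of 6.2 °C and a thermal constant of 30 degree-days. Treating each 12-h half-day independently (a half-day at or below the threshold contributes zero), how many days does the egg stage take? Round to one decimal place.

7.0 days

Day half: max(0, 14.8 − 6.2) × 0.5 = 8.6 × 0.5 = 4.30 DD.
Night half: max(0, 5.6 − 6.2) × 0.5 = 0.0 × 0.5 = 0.00 DD.
Per 24 h: 4.30 DD/day.
Duration = 30 / 4.30 = 6.977 ≈ 7.0 days.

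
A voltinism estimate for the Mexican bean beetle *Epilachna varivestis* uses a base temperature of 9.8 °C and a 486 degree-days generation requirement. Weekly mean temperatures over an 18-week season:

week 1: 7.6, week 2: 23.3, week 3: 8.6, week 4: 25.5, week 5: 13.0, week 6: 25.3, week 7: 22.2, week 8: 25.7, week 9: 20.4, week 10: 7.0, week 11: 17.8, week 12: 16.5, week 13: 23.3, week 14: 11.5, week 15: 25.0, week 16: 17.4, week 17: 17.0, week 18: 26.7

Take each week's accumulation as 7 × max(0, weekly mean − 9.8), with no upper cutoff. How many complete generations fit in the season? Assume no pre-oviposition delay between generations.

Weekly DD (7 × max(0, T̄ − 9.8)): 0.0, 94.5, 0.0, 109.9, 22.4, 108.5, 86.8, 111.3, 74.2, 0.0, 56.0, 46.9, 94.5, 11.9, 106.4, 53.2, 50.4, 118.3.
Season total = 1145.2 DD.
Complete generations = ⌊1145.2 / 486⌋ = 2.

2 generations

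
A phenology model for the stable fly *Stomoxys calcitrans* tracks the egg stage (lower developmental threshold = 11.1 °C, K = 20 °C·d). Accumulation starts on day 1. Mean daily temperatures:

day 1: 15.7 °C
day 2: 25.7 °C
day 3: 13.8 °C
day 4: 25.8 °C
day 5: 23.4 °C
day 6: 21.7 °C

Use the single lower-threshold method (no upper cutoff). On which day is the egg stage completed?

Daily DD above 11.1 °C: 4.6, 14.6, 2.7, 14.7, 12.3, 10.6.
Cumulative: 4.6, 19.2, 21.9, 36.6, 48.9, 59.5.
The total first reaches 20 DD on day 3.

day 3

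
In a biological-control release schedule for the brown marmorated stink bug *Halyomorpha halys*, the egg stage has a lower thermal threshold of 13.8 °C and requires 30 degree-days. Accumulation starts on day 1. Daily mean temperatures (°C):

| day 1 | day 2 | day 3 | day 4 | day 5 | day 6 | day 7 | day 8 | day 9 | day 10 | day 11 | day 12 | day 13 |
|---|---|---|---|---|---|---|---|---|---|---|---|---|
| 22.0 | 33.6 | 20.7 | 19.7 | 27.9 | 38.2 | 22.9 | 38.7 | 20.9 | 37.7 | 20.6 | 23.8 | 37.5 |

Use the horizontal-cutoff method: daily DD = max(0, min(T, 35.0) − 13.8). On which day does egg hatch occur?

Daily DD above 13.8 °C (capped at 21.2): 8.2, 19.8, 6.9, 5.9, 14.1, 21.2, 9.1, 21.2, 7.1, 21.2, 6.8, 10.0, 21.2.
Cumulative: 8.2, 28.0, 34.9, 40.8, 54.9, 76.1, 85.2, 106.4, 113.5, 134.7, 141.5, 151.5, 172.7.
The total first reaches 30 DD on day 3.

day 3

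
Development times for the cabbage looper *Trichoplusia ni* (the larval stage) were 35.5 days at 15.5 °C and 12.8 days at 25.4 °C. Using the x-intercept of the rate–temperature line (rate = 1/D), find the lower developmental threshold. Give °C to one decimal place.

9.9 °C

Equal thermal constants: D₁(T₁ − T_b) = D₂(T₂ − T_b).
35.5·(15.5 − T_b) = 12.8·(25.4 − T_b)
T_b = (35.5·15.5 − 12.8·25.4) / (35.5 − 12.8) = 225.13 / 22.7 = 9.918 °C ≈ 9.9 °C.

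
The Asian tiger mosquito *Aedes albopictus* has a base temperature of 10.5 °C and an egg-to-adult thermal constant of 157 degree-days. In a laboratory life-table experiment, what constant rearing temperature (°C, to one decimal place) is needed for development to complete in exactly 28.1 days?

Required daily accumulation = 157 / 28.1 = 5.587 DD/day.
T = T_base + 5.587 = 10.5 + 5.587 = 16.087 ≈ 16.1 °C.

16.1 °C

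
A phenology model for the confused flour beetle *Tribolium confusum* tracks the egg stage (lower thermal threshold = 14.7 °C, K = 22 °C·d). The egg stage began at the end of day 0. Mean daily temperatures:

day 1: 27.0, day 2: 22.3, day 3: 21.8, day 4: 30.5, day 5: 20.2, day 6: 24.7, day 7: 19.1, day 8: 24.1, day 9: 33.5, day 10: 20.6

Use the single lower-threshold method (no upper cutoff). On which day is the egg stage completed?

Daily DD above 14.7 °C: 12.3, 7.6, 7.1, 15.8, 5.5, 10.0, 4.4, 9.4, 18.8, 5.9.
Cumulative: 12.3, 19.9, 27.0, 42.8, 48.3, 58.3, 62.7, 72.1, 90.9, 96.8.
The total first reaches 22 DD on day 3.

day 3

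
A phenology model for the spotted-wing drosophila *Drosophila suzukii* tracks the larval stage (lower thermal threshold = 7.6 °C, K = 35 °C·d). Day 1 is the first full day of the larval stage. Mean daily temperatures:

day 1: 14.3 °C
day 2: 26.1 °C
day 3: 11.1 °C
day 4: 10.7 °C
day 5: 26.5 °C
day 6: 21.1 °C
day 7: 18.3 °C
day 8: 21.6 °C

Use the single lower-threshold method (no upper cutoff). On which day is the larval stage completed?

Daily DD above 7.6 °C: 6.7, 18.5, 3.5, 3.1, 18.9, 13.5, 10.7, 14.0.
Cumulative: 6.7, 25.2, 28.7, 31.8, 50.7, 64.2, 74.9, 88.9.
The total first reaches 35 DD on day 5.

day 5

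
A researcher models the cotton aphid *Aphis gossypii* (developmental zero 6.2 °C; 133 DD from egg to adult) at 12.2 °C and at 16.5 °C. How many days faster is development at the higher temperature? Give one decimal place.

9.3 days

At 12.2 °C: 133 / (12.2 − 6.2) = 133 / 6.0 = 22.167 d.
At 16.5 °C: 133 / (16.5 − 6.2) = 133 / 10.3 = 12.913 d.
Difference = |22.167 − 12.913| = 9.254 ≈ 9.3 days.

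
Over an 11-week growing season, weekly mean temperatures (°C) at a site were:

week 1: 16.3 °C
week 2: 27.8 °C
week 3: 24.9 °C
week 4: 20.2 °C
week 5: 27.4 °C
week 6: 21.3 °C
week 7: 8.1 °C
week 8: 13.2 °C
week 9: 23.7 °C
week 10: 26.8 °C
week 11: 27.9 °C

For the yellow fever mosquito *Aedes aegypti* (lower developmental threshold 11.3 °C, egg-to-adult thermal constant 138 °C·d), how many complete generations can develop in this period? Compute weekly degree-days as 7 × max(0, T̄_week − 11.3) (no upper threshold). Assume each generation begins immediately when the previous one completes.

5 generations

Weekly DD (7 × max(0, T̄ − 11.3)): 35.0, 115.5, 95.2, 62.3, 112.7, 70.0, 0.0, 13.3, 86.8, 108.5, 116.2.
Season total = 815.5 DD.
Complete generations = ⌊815.5 / 138⌋ = 5.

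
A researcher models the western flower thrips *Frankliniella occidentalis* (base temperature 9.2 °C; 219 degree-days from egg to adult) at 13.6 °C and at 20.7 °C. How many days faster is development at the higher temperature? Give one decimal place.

30.7 days

At 13.6 °C: 219 / (13.6 − 9.2) = 219 / 4.4 = 49.773 d.
At 20.7 °C: 219 / (20.7 − 9.2) = 219 / 11.5 = 19.043 d.
Difference = |49.773 − 19.043| = 30.729 ≈ 30.7 days.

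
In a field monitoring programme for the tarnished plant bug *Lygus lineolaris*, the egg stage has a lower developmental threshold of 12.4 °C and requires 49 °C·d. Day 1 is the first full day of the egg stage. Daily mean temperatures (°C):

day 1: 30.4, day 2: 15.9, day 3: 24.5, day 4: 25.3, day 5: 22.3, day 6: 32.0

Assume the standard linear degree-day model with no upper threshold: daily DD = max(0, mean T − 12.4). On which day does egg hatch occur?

day 5

Daily DD above 12.4 °C: 18.0, 3.5, 12.1, 12.9, 9.9, 19.6.
Cumulative: 18.0, 21.5, 33.6, 46.5, 56.4, 76.0.
The total first reaches 49 DD on day 5.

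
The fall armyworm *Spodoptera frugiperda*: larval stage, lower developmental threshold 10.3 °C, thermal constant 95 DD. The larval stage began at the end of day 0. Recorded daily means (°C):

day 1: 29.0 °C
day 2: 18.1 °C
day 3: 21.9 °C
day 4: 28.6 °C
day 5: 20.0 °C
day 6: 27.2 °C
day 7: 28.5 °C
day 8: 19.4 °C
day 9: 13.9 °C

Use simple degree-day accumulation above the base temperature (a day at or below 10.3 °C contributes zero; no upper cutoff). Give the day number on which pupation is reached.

Daily DD above 10.3 °C: 18.7, 7.8, 11.6, 18.3, 9.7, 16.9, 18.2, 9.1, 3.6.
Cumulative: 18.7, 26.5, 38.1, 56.4, 66.1, 83.0, 101.2, 110.3, 113.9.
The total first reaches 95 DD on day 7.

day 7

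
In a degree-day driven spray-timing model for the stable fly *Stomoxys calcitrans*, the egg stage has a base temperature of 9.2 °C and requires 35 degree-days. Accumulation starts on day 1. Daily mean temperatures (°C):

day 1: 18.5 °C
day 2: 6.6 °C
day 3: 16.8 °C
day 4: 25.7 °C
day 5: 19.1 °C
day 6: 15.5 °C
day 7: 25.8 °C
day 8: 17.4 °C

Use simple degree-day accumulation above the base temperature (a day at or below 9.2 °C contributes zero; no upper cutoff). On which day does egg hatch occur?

Daily DD above 9.2 °C: 9.3, 0.0, 7.6, 16.5, 9.9, 6.3, 16.6, 8.2.
Cumulative: 9.3, 9.3, 16.9, 33.4, 43.3, 49.6, 66.2, 74.4.
The total first reaches 35 DD on day 5.

day 5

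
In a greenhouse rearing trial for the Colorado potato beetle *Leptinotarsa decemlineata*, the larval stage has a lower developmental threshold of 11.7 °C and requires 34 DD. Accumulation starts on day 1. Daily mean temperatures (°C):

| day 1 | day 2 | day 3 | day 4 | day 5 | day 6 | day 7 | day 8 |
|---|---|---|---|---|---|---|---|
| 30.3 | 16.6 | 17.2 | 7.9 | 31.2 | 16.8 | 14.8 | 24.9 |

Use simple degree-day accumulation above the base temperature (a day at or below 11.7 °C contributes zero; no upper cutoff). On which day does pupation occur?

Daily DD above 11.7 °C: 18.6, 4.9, 5.5, 0.0, 19.5, 5.1, 3.1, 13.2.
Cumulative: 18.6, 23.5, 29.0, 29.0, 48.5, 53.6, 56.7, 69.9.
The total first reaches 34 DD on day 5.

day 5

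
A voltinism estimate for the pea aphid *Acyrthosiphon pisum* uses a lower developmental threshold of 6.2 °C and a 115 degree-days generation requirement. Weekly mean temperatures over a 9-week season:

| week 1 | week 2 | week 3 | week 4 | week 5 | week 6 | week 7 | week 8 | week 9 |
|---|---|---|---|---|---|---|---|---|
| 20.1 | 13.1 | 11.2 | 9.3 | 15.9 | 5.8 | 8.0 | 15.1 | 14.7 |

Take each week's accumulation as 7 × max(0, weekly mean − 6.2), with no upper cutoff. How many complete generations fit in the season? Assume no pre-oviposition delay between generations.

3 generations

Weekly DD (7 × max(0, T̄ − 6.2)): 97.3, 48.3, 35.0, 21.7, 67.9, 0.0, 12.6, 62.3, 59.5.
Season total = 404.6 DD.
Complete generations = ⌊404.6 / 115⌋ = 3.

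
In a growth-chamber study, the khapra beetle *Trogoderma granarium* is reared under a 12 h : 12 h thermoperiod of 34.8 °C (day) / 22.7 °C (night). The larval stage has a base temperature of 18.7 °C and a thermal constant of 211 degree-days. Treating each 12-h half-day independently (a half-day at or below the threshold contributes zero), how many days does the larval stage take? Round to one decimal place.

21.0 days

Day half: max(0, 34.8 − 18.7) × 0.5 = 16.1 × 0.5 = 8.05 DD.
Night half: max(0, 22.7 − 18.7) × 0.5 = 4.0 × 0.5 = 2.00 DD.
Per 24 h: 10.05 DD/day.
Duration = 211 / 10.05 = 20.995 ≈ 21.0 days.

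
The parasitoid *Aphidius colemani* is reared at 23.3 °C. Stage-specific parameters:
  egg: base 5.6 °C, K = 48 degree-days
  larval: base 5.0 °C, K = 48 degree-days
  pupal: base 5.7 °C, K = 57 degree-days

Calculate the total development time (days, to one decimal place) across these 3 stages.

8.6 days

egg: 48 / (23.3 − 5.6) = 48 / 17.7 = 2.712 d.
larval: 48 / (23.3 − 5.0) = 48 / 18.3 = 2.623 d.
pupal: 57 / (23.3 − 5.7) = 57 / 17.6 = 3.239 d.
Sum = 8.573 ≈ 8.6 days.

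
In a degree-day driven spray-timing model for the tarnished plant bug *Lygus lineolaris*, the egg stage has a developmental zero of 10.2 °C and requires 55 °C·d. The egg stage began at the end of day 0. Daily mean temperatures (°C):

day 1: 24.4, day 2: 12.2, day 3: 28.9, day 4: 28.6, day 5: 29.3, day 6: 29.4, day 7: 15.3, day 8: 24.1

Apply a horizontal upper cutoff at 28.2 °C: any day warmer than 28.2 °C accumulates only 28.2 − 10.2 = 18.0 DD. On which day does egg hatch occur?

Daily DD above 10.2 °C (capped at 18.0): 14.2, 2.0, 18.0, 18.0, 18.0, 18.0, 5.1, 13.9.
Cumulative: 14.2, 16.2, 34.2, 52.2, 70.2, 88.2, 93.3, 107.2.
The total first reaches 55 DD on day 5.

day 5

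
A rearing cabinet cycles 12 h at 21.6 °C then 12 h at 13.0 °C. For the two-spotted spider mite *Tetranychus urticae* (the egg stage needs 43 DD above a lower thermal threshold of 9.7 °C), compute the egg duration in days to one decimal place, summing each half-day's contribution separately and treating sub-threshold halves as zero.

5.7 days

Day half: max(0, 21.6 − 9.7) × 0.5 = 11.9 × 0.5 = 5.95 DD.
Night half: max(0, 13.0 − 9.7) × 0.5 = 3.3 × 0.5 = 1.65 DD.
Per 24 h: 7.60 DD/day.
Duration = 43 / 7.60 = 5.658 ≈ 5.7 days.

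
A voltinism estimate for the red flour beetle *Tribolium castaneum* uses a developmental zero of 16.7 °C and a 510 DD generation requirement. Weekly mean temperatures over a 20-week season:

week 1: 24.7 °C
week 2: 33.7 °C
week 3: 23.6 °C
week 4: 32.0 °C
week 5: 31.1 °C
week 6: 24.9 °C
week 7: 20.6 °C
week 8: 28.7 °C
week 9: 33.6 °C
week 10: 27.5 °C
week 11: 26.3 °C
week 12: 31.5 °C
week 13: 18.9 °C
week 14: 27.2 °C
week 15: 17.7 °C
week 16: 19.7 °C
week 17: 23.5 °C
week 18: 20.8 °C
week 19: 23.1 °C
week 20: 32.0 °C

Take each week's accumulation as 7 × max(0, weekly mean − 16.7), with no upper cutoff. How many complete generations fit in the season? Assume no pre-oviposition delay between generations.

Weekly DD (7 × max(0, T̄ − 16.7)): 56.0, 119.0, 48.3, 107.1, 100.8, 57.4, 27.3, 84.0, 118.3, 75.6, 67.2, 103.6, 15.4, 73.5, 7.0, 21.0, 47.6, 28.7, 44.8, 107.1.
Season total = 1309.7 DD.
Complete generations = ⌊1309.7 / 510⌋ = 2.

2 generations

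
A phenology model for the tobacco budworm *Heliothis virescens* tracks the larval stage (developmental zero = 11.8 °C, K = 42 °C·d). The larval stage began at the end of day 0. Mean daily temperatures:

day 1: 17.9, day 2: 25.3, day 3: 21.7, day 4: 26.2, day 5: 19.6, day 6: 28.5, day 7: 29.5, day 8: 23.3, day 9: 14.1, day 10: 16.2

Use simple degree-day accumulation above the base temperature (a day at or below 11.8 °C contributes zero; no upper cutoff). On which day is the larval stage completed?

day 4

Daily DD above 11.8 °C: 6.1, 13.5, 9.9, 14.4, 7.8, 16.7, 17.7, 11.5, 2.3, 4.4.
Cumulative: 6.1, 19.6, 29.5, 43.9, 51.7, 68.4, 86.1, 97.6, 99.9, 104.3.
The total first reaches 42 DD on day 4.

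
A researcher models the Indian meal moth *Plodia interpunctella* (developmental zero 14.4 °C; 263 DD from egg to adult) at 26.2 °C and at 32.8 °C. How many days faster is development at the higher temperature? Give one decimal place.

At 26.2 °C: 263 / (26.2 − 14.4) = 263 / 11.8 = 22.288 d.
At 32.8 °C: 263 / (32.8 − 14.4) = 263 / 18.4 = 14.293 d.
Difference = |22.288 − 14.293| = 7.995 ≈ 8.0 days.

8.0 days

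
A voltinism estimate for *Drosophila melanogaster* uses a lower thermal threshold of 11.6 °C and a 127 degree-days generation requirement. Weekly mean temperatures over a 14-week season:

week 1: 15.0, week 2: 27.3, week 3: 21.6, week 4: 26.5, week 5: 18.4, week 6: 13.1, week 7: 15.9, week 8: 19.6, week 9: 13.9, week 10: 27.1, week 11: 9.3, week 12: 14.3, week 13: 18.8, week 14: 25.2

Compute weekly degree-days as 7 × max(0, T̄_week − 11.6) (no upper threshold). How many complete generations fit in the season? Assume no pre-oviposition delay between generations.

Weekly DD (7 × max(0, T̄ − 11.6)): 23.8, 109.9, 70.0, 104.3, 47.6, 10.5, 30.1, 56.0, 16.1, 108.5, 0.0, 18.9, 50.4, 95.2.
Season total = 741.3 DD.
Complete generations = ⌊741.3 / 127⌋ = 5.

5 generations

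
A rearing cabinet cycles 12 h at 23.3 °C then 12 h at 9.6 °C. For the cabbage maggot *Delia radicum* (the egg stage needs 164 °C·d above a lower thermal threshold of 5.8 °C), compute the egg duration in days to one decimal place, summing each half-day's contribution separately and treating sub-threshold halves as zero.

Day half: max(0, 23.3 − 5.8) × 0.5 = 17.5 × 0.5 = 8.75 DD.
Night half: max(0, 9.6 − 5.8) × 0.5 = 3.8 × 0.5 = 1.90 DD.
Per 24 h: 10.65 DD/day.
Duration = 164 / 10.65 = 15.399 ≈ 15.4 days.

15.4 days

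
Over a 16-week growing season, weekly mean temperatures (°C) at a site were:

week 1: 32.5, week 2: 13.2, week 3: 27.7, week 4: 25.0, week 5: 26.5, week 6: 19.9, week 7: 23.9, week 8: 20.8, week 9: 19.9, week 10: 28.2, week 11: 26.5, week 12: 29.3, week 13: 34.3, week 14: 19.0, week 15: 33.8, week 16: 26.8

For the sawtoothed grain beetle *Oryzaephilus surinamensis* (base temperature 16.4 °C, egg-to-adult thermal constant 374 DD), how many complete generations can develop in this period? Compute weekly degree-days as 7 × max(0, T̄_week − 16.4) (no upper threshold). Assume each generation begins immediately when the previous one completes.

Weekly DD (7 × max(0, T̄ − 16.4)): 112.7, 0.0, 79.1, 60.2, 70.7, 24.5, 52.5, 30.8, 24.5, 82.6, 70.7, 90.3, 125.3, 18.2, 121.8, 72.8.
Season total = 1036.7 DD.
Complete generations = ⌊1036.7 / 374⌋ = 2.

2 generations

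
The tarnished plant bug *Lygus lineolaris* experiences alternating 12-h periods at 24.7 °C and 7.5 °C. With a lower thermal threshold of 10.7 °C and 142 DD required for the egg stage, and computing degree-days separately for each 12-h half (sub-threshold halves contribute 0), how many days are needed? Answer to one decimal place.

20.3 days

Day half: max(0, 24.7 − 10.7) × 0.5 = 14.0 × 0.5 = 7.00 DD.
Night half: max(0, 7.5 − 10.7) × 0.5 = 0.0 × 0.5 = 0.00 DD.
Per 24 h: 7.00 DD/day.
Duration = 142 / 7.00 = 20.286 ≈ 20.3 days.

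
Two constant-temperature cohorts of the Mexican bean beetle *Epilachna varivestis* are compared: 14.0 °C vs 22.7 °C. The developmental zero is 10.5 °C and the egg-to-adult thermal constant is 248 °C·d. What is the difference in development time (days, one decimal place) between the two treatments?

At 14.0 °C: 248 / (14.0 − 10.5) = 248 / 3.5 = 70.857 d.
At 22.7 °C: 248 / (22.7 − 10.5) = 248 / 12.2 = 20.328 d.
Difference = |70.857 − 20.328| = 50.529 ≈ 50.5 days.

50.5 days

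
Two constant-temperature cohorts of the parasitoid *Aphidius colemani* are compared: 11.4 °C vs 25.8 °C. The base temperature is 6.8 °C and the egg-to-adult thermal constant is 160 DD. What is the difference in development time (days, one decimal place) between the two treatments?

At 11.4 °C: 160 / (11.4 − 6.8) = 160 / 4.6 = 34.783 d.
At 25.8 °C: 160 / (25.8 − 6.8) = 160 / 19.0 = 8.421 d.
Difference = |34.783 − 8.421| = 26.362 ≈ 26.4 days.

26.4 days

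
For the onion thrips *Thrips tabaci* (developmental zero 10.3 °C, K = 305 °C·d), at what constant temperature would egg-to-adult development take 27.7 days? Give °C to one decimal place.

21.3 °C

Required daily accumulation = 305 / 27.7 = 11.011 DD/day.
T = T_base + 11.011 = 10.3 + 11.011 = 21.311 ≈ 21.3 °C.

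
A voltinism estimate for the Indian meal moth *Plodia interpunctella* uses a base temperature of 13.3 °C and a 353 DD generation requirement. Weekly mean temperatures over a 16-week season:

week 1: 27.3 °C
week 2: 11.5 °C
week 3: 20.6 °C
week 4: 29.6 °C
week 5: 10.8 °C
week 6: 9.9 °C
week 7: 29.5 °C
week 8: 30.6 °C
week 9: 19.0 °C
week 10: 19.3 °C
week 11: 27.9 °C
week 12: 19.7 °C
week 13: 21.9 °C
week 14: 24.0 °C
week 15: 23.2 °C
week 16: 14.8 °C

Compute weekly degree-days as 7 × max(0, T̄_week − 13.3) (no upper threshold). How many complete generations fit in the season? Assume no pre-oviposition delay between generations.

Weekly DD (7 × max(0, T̄ − 13.3)): 98.0, 0.0, 51.1, 114.1, 0.0, 0.0, 113.4, 121.1, 39.9, 42.0, 102.2, 44.8, 60.2, 74.9, 69.3, 10.5.
Season total = 941.5 DD.
Complete generations = ⌊941.5 / 353⌋ = 2.

2 generations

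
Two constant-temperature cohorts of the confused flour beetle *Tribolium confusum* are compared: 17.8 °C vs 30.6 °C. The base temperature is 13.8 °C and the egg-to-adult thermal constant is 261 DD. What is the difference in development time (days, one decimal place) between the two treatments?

49.7 days

At 17.8 °C: 261 / (17.8 − 13.8) = 261 / 4.0 = 65.250 d.
At 30.6 °C: 261 / (30.6 − 13.8) = 261 / 16.8 = 15.536 d.
Difference = |65.250 − 15.536| = 49.714 ≈ 49.7 days.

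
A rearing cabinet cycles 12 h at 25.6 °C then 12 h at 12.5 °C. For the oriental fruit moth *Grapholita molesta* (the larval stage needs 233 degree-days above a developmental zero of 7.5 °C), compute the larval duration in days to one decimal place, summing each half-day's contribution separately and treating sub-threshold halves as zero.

20.2 days

Day half: max(0, 25.6 − 7.5) × 0.5 = 18.1 × 0.5 = 9.05 DD.
Night half: max(0, 12.5 − 7.5) × 0.5 = 5.0 × 0.5 = 2.50 DD.
Per 24 h: 11.55 DD/day.
Duration = 233 / 11.55 = 20.173 ≈ 20.2 days.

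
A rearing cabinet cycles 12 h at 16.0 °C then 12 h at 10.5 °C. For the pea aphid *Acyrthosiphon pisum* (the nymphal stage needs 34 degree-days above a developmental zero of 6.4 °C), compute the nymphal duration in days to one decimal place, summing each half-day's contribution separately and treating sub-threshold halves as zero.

5.0 days

Day half: max(0, 16.0 − 6.4) × 0.5 = 9.6 × 0.5 = 4.80 DD.
Night half: max(0, 10.5 − 6.4) × 0.5 = 4.1 × 0.5 = 2.05 DD.
Per 24 h: 6.85 DD/day.
Duration = 34 / 6.85 = 4.964 ≈ 5.0 days.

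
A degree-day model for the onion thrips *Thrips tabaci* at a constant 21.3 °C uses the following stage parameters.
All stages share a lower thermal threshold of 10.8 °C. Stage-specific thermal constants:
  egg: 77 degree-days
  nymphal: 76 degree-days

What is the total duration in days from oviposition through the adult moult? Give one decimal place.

14.6 days

Daily accumulation at 21.3 °C = 21.3 − 10.8 = 10.5 DD/day.
Total K = 77 + 76 = 153 DD.
Total duration = 153 / 10.5 = 14.571 ≈ 14.6 days.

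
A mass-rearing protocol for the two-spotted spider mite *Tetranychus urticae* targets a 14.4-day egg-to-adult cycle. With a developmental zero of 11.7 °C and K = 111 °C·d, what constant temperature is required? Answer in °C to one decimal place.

Required daily accumulation = 111 / 14.4 = 7.708 DD/day.
T = T_base + 7.708 = 11.7 + 7.708 = 19.408 ≈ 19.4 °C.

19.4 °C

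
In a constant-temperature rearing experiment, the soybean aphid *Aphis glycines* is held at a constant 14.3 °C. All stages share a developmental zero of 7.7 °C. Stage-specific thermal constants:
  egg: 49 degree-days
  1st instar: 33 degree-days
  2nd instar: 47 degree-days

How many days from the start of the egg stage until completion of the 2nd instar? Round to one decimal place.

19.5 days

Daily accumulation at 14.3 °C = 14.3 − 7.7 = 6.6 DD/day.
Total K = 49 + 33 + 47 = 129 DD.
Total duration = 129 / 6.6 = 19.545 ≈ 19.5 days.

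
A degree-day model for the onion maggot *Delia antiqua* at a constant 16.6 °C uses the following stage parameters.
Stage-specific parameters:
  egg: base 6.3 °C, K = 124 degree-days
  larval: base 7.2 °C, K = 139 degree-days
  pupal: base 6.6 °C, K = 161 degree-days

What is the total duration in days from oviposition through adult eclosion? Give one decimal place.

42.9 days

egg: 124 / (16.6 − 6.3) = 124 / 10.3 = 12.039 d.
larval: 139 / (16.6 − 7.2) = 139 / 9.4 = 14.787 d.
pupal: 161 / (16.6 − 6.6) = 161 / 10.0 = 16.100 d.
Sum = 42.926 ≈ 42.9 days.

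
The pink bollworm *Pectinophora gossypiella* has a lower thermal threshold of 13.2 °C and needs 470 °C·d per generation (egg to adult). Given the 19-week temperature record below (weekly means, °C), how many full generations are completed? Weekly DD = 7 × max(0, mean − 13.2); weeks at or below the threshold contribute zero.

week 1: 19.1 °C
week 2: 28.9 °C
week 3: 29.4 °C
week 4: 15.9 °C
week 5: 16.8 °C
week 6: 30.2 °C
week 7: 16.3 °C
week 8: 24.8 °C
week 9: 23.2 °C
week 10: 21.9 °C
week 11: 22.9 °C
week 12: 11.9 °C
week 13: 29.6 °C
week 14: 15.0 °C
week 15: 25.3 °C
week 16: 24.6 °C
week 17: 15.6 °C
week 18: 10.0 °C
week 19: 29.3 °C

Weekly DD (7 × max(0, T̄ − 13.2)): 41.3, 109.9, 113.4, 18.9, 25.2, 119.0, 21.7, 81.2, 70.0, 60.9, 67.9, 0.0, 114.8, 12.6, 84.7, 79.8, 16.8, 0.0, 112.7.
Season total = 1150.8 DD.
Complete generations = ⌊1150.8 / 470⌋ = 2.

2 generations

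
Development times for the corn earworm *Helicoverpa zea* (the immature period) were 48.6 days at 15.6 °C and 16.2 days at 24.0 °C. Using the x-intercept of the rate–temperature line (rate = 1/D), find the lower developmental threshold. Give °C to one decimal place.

11.4 °C

Under the model K = D·(T − T_b), so D₁·(T₁ − T_b) = D₂·(T₂ − T_b).
48.6·(15.6 − T_b) = 16.2·(24.0 − T_b)
T_b = (48.6·15.6 − 16.2·24.0) / (48.6 − 16.2) = 369.36 / 32.4 = 11.400 °C ≈ 11.4 °C.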